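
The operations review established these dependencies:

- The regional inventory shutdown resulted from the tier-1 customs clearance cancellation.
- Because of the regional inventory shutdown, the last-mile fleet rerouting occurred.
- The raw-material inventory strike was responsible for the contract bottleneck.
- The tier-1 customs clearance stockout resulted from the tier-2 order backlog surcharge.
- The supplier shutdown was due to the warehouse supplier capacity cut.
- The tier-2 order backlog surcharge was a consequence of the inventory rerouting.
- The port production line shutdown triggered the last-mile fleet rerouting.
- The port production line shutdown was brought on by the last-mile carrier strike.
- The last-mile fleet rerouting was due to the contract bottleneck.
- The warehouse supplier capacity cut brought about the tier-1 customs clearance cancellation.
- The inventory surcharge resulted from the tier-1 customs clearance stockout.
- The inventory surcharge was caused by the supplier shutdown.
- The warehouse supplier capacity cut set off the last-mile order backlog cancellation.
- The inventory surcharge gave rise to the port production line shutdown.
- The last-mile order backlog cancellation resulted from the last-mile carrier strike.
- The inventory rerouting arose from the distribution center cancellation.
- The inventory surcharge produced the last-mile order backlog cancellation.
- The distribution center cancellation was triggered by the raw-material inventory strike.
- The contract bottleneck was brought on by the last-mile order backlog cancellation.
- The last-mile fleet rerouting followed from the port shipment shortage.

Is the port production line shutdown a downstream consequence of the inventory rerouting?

There is a causal chain: the inventory rerouting → the tier-2 order backlog surcharge → the tier-1 customs clearance stockout → the inventory surcharge → the port production line shutdown.

Yes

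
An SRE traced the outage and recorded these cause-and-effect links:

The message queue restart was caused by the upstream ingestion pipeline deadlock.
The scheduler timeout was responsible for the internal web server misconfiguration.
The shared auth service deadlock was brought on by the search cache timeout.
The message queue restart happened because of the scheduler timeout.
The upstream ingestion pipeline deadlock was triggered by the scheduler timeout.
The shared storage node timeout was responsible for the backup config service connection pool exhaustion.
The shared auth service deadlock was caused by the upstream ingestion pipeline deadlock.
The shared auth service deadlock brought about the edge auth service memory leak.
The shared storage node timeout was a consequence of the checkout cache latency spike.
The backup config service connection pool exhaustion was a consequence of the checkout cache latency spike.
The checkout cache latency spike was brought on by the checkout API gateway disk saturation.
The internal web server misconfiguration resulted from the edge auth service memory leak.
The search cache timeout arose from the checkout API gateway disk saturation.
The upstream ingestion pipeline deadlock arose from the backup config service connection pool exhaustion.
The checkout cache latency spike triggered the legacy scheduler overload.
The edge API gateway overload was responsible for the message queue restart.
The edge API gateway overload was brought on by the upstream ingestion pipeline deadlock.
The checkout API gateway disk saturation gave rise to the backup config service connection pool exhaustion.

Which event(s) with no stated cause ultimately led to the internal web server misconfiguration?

Tracing upstream from the internal web server misconfiguration: the internal web server misconfiguration ← the edge auth service memory leak ← the shared auth service deadlock ← the search cache timeout ← the checkout API gateway disk saturation.
A separate upstream branch: the internal web server misconfiguration ← the scheduler timeout.
Each of those chain origins has no stated cause.

the checkout API gateway disk saturation, the scheduler timeout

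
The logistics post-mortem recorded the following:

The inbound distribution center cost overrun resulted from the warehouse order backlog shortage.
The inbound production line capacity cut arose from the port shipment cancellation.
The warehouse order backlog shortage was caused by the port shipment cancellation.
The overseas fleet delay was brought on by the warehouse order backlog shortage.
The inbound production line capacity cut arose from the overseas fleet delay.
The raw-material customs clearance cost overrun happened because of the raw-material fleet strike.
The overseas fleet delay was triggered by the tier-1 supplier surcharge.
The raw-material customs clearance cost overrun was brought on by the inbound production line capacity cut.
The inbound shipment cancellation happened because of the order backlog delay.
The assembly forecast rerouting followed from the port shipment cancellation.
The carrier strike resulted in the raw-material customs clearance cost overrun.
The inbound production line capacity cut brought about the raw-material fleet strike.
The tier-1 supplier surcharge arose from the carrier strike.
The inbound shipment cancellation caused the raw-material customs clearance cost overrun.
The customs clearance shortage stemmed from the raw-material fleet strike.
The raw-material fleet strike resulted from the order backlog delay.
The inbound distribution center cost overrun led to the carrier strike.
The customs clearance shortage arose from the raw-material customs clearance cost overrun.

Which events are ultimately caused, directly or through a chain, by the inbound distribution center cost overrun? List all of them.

Direct effects: the carrier strike.
2 steps out: the tier-1 supplier surcharge, the raw-material customs clearance cost overrun.
3 steps out: the overseas fleet delay, the customs clearance shortage.
4 steps out: the inbound production line capacity cut.
5 steps out: the raw-material fleet strike.
Not reachable from it: the port shipment cancellation, the assembly forecast rerouting, the warehouse order backlog shortage, the order backlog delay, the inbound shipment cancellation.

the carrier strike, the customs clearance shortage, the inbound production line capacity cut, the overseas fleet delay, the raw-material customs clearance cost overrun, the raw-material fleet strike, the tier-1 supplier surcharge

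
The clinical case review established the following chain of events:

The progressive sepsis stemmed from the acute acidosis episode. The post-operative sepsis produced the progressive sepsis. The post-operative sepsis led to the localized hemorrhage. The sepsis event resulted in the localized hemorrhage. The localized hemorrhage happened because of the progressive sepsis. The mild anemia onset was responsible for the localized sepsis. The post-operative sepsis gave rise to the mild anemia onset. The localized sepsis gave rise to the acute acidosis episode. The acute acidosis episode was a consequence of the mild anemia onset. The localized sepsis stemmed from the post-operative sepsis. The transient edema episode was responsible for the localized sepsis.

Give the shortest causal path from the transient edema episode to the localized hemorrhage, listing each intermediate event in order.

the transient edema episode → the localized sepsis → the acute acidosis episode → the progressive sepsis → the localized hemorrhage

the transient edema episode → the localized sepsis
the localized sepsis → the acute acidosis episode
the acute acidosis episode → the progressive sepsis
the progressive sepsis → the localized hemorrhage
Length: 4 steps.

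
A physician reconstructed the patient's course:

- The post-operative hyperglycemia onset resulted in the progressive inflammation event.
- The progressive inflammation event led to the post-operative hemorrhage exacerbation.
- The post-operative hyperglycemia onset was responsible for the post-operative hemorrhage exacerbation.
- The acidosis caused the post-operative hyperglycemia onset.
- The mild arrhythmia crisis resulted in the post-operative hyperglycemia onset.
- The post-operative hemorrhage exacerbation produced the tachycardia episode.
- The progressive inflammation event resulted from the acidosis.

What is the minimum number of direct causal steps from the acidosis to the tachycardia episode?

Shortest chain: the acidosis → the post-operative hyperglycemia onset → the post-operative hemorrhage exacerbation → the tachycardia episode.

3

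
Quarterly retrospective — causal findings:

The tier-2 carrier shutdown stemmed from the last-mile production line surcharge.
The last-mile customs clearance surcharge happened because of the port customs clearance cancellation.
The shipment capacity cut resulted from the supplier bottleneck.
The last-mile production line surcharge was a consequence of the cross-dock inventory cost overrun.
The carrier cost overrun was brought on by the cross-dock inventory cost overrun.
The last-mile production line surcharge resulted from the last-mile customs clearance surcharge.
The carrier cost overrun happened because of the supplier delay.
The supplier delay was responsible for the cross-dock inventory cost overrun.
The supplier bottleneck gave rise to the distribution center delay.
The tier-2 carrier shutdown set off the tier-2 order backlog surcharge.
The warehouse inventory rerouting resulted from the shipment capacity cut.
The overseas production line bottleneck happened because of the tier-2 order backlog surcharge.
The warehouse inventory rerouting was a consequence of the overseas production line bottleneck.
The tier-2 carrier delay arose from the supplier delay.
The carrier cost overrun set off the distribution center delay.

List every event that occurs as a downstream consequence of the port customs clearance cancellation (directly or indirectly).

Direct effects: the last-mile customs clearance surcharge.
2 steps out: the last-mile production line surcharge.
3 steps out: the tier-2 carrier shutdown.
4 steps out: the tier-2 order backlog surcharge.
5 steps out: the overseas production line bottleneck.
6 steps out: the warehouse inventory rerouting.
Not reachable from it: the supplier delay, the tier-2 carrier delay, the supplier bottleneck, the cross-dock inventory cost overrun, the carrier cost overrun, the distribution center delay, the shipment capacity cut.

the last-mile customs clearance surcharge, the last-mile production line surcharge, the overseas production line bottleneck, the tier-2 carrier shutdown, the tier-2 order backlog surcharge, the warehouse inventory rerouting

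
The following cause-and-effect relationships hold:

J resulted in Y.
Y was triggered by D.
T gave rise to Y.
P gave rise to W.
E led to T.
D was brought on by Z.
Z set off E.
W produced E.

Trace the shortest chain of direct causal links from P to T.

P → W
W → E
E → T
Length: 3 steps.

P → W → E → T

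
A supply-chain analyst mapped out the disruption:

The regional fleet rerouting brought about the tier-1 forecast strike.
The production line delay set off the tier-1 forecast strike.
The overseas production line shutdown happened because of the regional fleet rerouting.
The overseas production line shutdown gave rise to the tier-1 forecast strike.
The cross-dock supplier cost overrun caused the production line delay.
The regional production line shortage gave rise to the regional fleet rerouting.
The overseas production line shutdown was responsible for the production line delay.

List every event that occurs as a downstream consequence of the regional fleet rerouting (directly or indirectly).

Direct effects: the overseas production line shutdown, the tier-1 forecast strike.
2 steps out: the production line delay.
Not reachable from it: the regional production line shortage, the cross-dock supplier cost overrun.

the overseas production line shutdown, the production line delay, the tier-1 forecast strike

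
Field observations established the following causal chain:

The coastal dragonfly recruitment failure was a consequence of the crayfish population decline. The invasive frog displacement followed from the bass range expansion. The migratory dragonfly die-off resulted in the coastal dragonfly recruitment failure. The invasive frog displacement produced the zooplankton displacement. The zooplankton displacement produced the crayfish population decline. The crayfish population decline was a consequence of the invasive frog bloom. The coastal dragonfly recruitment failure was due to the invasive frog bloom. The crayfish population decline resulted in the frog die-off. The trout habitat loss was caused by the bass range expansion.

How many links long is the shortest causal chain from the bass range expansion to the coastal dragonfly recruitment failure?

4

Shortest chain: the bass range expansion → the invasive frog displacement → the zooplankton displacement → the crayfish population decline → the coastal dragonfly recruitment failure.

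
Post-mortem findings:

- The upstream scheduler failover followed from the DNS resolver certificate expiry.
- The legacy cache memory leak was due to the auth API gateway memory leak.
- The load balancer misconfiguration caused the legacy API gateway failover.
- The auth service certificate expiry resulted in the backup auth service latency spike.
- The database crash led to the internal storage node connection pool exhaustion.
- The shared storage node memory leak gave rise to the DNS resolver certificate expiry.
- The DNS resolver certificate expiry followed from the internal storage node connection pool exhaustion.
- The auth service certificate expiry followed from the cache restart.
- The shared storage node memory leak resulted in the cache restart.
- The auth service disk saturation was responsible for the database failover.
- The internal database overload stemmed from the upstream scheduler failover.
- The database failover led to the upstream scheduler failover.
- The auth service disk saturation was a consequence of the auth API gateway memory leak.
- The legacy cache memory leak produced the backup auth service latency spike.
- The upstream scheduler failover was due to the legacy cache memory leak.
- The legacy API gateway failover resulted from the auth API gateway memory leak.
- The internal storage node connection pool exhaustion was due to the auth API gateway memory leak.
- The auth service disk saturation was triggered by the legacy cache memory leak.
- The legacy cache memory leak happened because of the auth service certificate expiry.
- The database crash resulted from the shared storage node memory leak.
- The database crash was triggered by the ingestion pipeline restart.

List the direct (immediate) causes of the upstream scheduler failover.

the DNS resolver certificate expiry, the database failover, the legacy cache memory leak

Upstream contributors include the shared storage node memory leak, the ingestion pipeline restart, the auth API gateway memory leak, the database crash, the cache restart, the internal storage node connection pool exhaustion, the auth service certificate expiry, the auth service disk saturation, but only the DNS resolver certificate expiry, the database failover, the legacy cache memory leak feed directly into the upstream scheduler failover.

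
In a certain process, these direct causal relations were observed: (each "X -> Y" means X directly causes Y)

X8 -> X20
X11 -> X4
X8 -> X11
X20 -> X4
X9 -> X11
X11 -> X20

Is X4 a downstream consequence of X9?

Yes

There is a causal chain: X9 → X11 → X4.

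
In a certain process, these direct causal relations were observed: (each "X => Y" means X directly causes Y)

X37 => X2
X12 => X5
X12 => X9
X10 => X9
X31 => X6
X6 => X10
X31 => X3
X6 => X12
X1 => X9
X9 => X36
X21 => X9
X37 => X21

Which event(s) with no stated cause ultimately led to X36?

X1, X31, X37

Tracing upstream from X36: X36 ← X9 ← X12 ← X6 ← X31.
A separate upstream branch: X36 ← X9 ← X1.
A separate upstream branch: X36 ← X9 ← X21 ← X37.
Each of those chain origins has no stated cause.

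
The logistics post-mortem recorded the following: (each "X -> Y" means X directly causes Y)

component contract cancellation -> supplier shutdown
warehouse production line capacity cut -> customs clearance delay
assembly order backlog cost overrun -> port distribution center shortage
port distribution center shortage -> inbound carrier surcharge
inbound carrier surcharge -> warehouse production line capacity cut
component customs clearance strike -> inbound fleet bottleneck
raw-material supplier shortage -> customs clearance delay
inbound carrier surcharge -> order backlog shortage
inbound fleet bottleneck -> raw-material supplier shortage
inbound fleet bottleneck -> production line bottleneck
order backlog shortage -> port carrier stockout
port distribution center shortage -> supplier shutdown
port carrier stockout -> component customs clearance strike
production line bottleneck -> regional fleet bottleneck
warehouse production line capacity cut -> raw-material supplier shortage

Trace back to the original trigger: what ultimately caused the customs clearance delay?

the assembly order backlog cost overrun

Tracing upstream from the customs clearance delay: the customs clearance delay ← the warehouse production line capacity cut ← the inbound carrier surcharge ← the port distribution center shortage ← the assembly order backlog cost overrun.
The assembly order backlog cost overrun has no stated cause, so it is the root.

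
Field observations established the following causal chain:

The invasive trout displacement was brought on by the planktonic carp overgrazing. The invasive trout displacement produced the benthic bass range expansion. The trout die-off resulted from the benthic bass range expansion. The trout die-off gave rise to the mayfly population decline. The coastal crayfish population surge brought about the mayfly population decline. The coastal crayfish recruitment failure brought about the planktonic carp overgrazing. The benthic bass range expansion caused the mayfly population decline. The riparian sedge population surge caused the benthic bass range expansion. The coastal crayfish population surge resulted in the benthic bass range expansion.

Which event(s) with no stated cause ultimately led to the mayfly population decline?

Tracing upstream from the mayfly population decline: the mayfly population decline ← the benthic bass range expansion ← the invasive trout displacement ← the planktonic carp overgrazing ← the coastal crayfish recruitment failure.
A separate upstream branch: the mayfly population decline ← the benthic bass range expansion ← the riparian sedge population surge.
A separate upstream branch: the mayfly population decline ← the coastal crayfish population surge.
Each of those chain origins has no stated cause.

the coastal crayfish population surge, the coastal crayfish recruitment failure, the riparian sedge population surge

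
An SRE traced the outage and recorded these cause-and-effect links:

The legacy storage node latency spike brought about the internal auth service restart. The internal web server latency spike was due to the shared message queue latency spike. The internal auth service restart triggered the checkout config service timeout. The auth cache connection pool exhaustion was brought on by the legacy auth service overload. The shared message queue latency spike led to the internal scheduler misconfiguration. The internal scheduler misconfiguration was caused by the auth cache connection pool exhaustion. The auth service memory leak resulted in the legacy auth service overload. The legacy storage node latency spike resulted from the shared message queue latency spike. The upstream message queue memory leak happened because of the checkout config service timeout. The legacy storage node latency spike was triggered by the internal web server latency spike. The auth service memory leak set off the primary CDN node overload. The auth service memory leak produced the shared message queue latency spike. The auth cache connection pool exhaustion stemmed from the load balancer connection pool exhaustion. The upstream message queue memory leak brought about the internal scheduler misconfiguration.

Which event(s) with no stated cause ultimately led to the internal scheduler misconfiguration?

the auth service memory leak, the load balancer connection pool exhaustion

Tracing upstream from the internal scheduler misconfiguration: the internal scheduler misconfiguration ← the shared message queue latency spike ← the auth service memory leak.
A separate upstream branch: the internal scheduler misconfiguration ← the auth cache connection pool exhaustion ← the load balancer connection pool exhaustion.
Each of those chain origins has no stated cause.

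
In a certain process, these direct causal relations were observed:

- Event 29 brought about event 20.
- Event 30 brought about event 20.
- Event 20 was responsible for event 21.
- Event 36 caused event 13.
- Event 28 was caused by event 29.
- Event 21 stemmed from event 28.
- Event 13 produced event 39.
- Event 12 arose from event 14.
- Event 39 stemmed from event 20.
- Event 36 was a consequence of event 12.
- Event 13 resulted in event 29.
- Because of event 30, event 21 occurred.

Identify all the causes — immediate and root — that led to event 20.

Immediate causes of event 20: event 30, event 29.
Further upstream: event 14, event 12, event 36, event 13.

event 12, event 13, event 14, event 29, event 30, event 36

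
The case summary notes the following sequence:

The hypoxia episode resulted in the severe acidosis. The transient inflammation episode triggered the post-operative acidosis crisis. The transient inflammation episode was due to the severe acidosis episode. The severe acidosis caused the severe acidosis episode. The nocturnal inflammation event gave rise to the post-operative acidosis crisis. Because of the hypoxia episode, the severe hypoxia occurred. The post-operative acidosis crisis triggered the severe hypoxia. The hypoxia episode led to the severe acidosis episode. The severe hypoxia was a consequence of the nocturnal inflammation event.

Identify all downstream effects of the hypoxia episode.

the post-operative acidosis crisis, the severe acidosis, the severe acidosis episode, the severe hypoxia, the transient inflammation episode

Direct effects: the severe acidosis, the severe acidosis episode, the severe hypoxia.
2 steps out: the transient inflammation episode.
3 steps out: the post-operative acidosis crisis.
Not reachable from it: the nocturnal inflammation event.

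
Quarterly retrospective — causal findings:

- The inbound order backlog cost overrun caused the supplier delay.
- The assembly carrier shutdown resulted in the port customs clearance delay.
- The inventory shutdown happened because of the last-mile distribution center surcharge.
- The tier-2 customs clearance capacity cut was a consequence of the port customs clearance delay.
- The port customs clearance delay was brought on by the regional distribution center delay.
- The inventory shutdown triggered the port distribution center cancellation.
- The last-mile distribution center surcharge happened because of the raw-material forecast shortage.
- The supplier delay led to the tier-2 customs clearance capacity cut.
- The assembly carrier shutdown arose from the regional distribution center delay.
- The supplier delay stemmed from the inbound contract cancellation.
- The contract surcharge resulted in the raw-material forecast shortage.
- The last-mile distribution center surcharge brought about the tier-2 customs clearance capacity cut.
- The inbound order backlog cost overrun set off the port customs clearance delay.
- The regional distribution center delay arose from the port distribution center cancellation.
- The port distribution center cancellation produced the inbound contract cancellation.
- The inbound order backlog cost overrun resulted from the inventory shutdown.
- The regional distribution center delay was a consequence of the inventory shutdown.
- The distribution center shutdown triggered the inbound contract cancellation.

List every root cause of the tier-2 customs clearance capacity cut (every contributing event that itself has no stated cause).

Tracing upstream from the tier-2 customs clearance capacity cut: the tier-2 customs clearance capacity cut ← the last-mile distribution center surcharge ← the raw-material forecast shortage ← the contract surcharge.
A separate upstream branch: the tier-2 customs clearance capacity cut ← the supplier delay ← the inbound contract cancellation ← the distribution center shutdown.
Each of those chain origins has no stated cause.

the contract surcharge, the distribution center shutdown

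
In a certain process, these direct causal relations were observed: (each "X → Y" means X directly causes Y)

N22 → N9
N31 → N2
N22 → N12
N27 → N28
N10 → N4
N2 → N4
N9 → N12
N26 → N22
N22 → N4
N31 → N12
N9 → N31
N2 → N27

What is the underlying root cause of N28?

N26

Tracing upstream from N28: N28 ← N27 ← N2 ← N31 ← N9 ← N22 ← N26.
N26 has no stated cause, so it is the root.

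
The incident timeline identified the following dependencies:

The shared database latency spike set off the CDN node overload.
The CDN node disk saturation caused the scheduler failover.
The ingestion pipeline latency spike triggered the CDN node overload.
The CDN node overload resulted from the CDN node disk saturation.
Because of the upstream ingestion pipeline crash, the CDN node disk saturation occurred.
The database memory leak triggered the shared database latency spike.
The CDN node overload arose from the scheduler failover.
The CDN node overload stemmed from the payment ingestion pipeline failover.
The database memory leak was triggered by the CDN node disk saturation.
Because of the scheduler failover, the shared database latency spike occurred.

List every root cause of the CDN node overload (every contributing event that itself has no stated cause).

the ingestion pipeline latency spike, the payment ingestion pipeline failover, the upstream ingestion pipeline crash

Tracing upstream from the CDN node overload: the CDN node overload ← the CDN node disk saturation ← the upstream ingestion pipeline crash.
A separate upstream branch: the CDN node overload ← the ingestion pipeline latency spike.
A separate upstream branch: the CDN node overload ← the payment ingestion pipeline failover.
Each of those chain origins has no stated cause.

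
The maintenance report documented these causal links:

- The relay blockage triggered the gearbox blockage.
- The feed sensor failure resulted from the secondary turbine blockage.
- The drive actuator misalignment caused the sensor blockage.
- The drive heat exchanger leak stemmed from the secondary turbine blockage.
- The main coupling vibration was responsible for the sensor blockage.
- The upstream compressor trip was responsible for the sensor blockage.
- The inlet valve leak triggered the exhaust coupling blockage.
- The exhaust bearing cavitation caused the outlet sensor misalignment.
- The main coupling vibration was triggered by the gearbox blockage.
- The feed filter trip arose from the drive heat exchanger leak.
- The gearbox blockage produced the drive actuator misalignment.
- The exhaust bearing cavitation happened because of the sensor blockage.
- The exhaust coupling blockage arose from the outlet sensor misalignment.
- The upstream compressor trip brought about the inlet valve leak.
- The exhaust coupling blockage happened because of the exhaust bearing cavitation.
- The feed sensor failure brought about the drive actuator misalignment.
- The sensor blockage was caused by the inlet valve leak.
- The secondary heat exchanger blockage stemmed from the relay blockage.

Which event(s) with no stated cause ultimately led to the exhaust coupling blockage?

the relay blockage, the secondary turbine blockage, the upstream compressor trip

Tracing upstream from the exhaust coupling blockage: the exhaust coupling blockage ← the exhaust bearing cavitation ← the sensor blockage ← the drive actuator misalignment ← the feed sensor failure ← the secondary turbine blockage.
A separate upstream branch: the exhaust coupling blockage ← the exhaust bearing cavitation ← the sensor blockage ← the drive actuator misalignment ← the gearbox blockage ← the relay blockage.
A separate upstream branch: the exhaust coupling blockage ← the inlet valve leak ← the upstream compressor trip.
Each of those chain origins has no stated cause.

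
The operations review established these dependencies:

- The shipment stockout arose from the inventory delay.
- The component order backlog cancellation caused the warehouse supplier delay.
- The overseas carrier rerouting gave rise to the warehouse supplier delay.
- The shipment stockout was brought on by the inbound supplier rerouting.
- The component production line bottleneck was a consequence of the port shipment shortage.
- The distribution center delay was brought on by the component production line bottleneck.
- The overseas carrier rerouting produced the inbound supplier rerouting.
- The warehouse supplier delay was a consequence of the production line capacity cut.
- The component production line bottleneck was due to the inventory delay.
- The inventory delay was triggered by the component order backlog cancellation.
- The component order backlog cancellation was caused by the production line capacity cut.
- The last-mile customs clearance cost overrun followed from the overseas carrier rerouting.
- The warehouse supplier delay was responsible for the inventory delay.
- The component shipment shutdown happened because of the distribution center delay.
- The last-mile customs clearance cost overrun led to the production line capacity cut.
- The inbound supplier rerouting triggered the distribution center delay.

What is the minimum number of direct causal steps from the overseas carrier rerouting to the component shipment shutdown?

3

Shortest chain: the overseas carrier rerouting → the inbound supplier rerouting → the distribution center delay → the component shipment shutdown.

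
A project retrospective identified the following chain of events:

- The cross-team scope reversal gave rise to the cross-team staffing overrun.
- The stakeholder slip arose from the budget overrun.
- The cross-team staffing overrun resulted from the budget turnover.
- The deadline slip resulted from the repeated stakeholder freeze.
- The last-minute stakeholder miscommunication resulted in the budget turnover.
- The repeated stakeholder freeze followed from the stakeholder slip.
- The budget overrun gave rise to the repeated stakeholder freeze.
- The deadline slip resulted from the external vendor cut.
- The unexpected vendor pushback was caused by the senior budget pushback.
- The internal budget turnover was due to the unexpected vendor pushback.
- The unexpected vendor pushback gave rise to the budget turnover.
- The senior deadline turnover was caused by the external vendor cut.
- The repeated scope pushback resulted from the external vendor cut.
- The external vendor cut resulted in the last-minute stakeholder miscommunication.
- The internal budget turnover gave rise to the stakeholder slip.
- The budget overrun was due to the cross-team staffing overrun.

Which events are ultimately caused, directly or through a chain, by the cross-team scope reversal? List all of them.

Direct effects: the cross-team staffing overrun.
2 steps out: the budget overrun.
3 steps out: the stakeholder slip, the repeated stakeholder freeze.
4 steps out: the deadline slip.
Not reachable from it: the external vendor cut, the senior budget pushback, the last-minute stakeholder miscommunication, the repeated scope pushback, the unexpected vendor pushback, the budget turnover, the senior deadline turnover, the internal budget turnover.

the budget overrun, the cross-team staffing overrun, the deadline slip, the repeated stakeholder freeze, the stakeholder slip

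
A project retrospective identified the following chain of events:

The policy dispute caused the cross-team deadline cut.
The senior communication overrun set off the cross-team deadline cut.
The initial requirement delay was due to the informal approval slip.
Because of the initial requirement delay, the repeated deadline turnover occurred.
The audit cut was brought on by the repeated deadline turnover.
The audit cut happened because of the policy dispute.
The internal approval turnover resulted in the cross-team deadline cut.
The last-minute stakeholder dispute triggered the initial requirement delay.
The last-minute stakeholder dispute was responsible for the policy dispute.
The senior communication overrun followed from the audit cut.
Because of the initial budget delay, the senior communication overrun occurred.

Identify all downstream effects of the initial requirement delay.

the audit cut, the cross-team deadline cut, the repeated deadline turnover, the senior communication overrun

Direct effects: the repeated deadline turnover.
2 steps out: the audit cut.
3 steps out: the senior communication overrun.
4 steps out: the cross-team deadline cut.
Not reachable from it: the initial budget delay, the informal approval slip, the last-minute stakeholder dispute, the policy dispute, the internal approval turnover.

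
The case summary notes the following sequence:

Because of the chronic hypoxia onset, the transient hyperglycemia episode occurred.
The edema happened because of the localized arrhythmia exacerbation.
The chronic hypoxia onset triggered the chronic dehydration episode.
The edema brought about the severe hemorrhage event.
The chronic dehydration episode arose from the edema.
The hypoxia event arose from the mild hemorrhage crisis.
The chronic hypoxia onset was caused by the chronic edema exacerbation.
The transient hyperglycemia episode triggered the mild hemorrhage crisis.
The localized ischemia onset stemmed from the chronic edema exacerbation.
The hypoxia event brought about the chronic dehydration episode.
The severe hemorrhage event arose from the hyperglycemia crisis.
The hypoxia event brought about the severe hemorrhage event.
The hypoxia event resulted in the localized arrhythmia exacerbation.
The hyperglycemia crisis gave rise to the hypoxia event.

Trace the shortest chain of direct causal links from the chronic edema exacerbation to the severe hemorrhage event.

the chronic edema exacerbation → the chronic hypoxia onset → the transient hyperglycemia episode → the mild hemorrhage crisis → the hypoxia event → the severe hemorrhage event

the chronic edema exacerbation → the chronic hypoxia onset
the chronic hypoxia onset → the transient hyperglycemia episode
the transient hyperglycemia episode → the mild hemorrhage crisis
the mild hemorrhage crisis → the hypoxia event
the hypoxia event → the severe hemorrhage event
Length: 5 steps.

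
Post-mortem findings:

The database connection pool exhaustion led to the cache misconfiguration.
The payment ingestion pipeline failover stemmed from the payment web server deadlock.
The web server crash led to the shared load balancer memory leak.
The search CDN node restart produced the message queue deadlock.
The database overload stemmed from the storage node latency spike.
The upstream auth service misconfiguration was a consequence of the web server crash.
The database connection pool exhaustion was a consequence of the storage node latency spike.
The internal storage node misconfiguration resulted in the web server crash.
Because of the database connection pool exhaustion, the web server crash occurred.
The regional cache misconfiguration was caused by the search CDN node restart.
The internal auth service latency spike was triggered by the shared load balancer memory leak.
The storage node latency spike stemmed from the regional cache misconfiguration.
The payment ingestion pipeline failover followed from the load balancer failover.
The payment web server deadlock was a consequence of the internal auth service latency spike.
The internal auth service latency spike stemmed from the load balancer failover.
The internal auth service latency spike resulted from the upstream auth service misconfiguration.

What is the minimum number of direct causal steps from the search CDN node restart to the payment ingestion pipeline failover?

Shortest chain: the search CDN node restart → the regional cache misconfiguration → the storage node latency spike → the database connection pool exhaustion → the web server crash → the upstream auth service misconfiguration → the internal auth service latency spike → the payment web server deadlock → the payment ingestion pipeline failover.

8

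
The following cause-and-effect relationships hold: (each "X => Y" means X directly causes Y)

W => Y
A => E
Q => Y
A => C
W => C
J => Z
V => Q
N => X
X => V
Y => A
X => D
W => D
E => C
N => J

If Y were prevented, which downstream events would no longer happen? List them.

Downstream of Y: A, E, C.
Of those, still caused via another path: C.
The remainder have no surviving cause.

A, E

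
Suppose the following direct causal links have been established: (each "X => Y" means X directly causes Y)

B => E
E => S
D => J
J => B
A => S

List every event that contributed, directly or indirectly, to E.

B, D, J

Immediate cause of E: B.
Further upstream: D, J.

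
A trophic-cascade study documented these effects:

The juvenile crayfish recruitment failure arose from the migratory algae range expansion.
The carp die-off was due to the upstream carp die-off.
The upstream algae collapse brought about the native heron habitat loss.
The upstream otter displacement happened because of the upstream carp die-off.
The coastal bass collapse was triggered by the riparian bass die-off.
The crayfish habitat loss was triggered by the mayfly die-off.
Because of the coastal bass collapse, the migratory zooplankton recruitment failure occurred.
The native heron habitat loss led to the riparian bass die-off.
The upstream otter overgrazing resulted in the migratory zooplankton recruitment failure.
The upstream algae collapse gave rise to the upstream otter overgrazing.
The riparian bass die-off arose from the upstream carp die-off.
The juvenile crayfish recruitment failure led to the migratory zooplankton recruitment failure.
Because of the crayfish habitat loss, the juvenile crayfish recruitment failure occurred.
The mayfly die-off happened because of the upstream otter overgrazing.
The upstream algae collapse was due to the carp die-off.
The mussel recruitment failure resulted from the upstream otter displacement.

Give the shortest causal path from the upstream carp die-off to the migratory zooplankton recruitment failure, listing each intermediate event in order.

the upstream carp die-off → the riparian bass die-off
the riparian bass die-off → the coastal bass collapse
the coastal bass collapse → the migratory zooplankton recruitment failure
Length: 3 steps.

the upstream carp die-off → the riparian bass die-off → the coastal bass collapse → the migratory zooplankton recruitment failure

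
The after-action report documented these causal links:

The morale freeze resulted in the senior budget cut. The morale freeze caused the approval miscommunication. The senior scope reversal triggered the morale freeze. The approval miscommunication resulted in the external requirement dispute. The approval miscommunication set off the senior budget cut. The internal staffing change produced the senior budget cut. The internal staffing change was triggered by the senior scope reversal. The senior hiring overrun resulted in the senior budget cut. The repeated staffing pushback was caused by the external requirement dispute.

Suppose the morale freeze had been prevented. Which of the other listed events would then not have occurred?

Downstream of the morale freeze: the approval miscommunication, the external requirement dispute, the senior budget cut, the repeated staffing pushback.
Of those, still caused via another path: the senior budget cut.
The remainder have no surviving cause.

the approval miscommunication, the external requirement dispute, the repeated staffing pushback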